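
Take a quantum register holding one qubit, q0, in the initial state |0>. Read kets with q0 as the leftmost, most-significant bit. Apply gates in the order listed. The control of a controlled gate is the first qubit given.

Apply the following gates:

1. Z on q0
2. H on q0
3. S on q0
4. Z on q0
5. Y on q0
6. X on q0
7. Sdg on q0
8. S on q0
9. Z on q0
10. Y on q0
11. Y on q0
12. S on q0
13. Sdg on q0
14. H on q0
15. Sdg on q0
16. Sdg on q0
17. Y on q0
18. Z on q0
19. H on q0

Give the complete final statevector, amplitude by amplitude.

After the circuit, the state carries amplitude -sqrt(2)*I/2 on |0>, -sqrt(2)/2 on |1>. Key observation: gates 12-13 undo each other exactly, leaving only the rest of the circuit to track.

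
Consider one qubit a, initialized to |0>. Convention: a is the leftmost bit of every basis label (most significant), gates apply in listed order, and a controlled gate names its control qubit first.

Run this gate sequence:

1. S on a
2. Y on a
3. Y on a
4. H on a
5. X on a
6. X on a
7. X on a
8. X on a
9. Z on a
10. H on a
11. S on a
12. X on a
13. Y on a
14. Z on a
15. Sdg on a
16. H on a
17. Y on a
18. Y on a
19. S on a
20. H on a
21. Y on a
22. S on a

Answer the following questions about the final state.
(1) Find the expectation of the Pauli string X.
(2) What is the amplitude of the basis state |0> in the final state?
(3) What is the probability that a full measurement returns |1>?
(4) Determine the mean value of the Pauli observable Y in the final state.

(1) The expectation value of X is -1. Key observation: the block from step 5 through step 8 cancels to the identity and can be dropped.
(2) |0> carries amplitude -1/2 - I/2 in the final state.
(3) A full measurement returns |1> with probability 1/2.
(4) The observable Y averages to 0.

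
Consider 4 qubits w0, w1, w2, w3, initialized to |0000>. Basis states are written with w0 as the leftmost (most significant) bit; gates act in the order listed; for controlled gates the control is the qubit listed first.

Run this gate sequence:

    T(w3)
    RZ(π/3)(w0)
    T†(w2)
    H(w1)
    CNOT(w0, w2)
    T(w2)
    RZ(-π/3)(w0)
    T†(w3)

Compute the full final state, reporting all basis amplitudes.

The final amplitudes are sqrt(2)/2 on |0000>, sqrt(2)/2 on |0100>, and 0 on every other basis state.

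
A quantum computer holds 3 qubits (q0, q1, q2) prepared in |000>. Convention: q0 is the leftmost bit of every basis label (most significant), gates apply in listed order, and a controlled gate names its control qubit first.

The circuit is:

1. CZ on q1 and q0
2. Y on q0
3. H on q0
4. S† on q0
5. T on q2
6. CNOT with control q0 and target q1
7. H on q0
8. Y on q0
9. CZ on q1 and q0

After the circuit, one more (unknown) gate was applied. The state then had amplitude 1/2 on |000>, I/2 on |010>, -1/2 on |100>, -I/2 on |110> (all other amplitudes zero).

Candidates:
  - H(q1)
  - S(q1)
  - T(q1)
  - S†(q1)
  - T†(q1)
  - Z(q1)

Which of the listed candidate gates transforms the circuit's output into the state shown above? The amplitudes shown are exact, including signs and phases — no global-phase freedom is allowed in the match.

The applied gate was Z(q1).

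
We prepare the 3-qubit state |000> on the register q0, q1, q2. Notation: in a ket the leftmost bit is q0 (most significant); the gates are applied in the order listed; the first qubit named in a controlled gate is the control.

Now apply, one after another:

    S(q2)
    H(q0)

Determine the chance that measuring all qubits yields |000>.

Outcome |000> occurs with probability 1/2.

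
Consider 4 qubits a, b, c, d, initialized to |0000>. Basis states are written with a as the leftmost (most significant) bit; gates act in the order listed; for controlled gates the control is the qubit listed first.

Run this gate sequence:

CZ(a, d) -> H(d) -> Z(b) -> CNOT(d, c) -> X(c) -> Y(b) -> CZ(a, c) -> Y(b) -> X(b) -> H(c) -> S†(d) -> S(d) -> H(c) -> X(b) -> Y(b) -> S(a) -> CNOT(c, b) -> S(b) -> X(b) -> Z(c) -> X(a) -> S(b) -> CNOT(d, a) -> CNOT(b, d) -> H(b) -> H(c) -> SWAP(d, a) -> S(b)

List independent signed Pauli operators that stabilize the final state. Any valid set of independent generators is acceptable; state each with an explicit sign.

The final state is stabilized by the group generated by +IYIZ, +IIXZ, -IZZX, -ZIII; other independent generating sets are equally valid. Key observation: gates 8-15 undo each other exactly, leaving only the rest of the circuit to track.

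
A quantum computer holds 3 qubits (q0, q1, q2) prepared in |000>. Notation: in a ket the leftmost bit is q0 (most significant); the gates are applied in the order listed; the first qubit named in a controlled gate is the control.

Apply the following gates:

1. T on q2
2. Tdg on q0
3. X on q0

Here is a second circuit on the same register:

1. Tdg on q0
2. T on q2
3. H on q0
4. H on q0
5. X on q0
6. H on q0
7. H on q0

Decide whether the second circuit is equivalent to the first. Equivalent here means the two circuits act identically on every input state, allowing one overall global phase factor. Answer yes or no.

Yes, they are equivalent — the unitaries differ by at most a global phase.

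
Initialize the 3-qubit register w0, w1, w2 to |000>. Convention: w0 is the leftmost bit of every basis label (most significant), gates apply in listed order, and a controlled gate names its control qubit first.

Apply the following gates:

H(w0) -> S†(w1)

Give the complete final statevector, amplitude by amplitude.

The resulting statevector has amplitude sqrt(2)/2 on |000>, sqrt(2)/2 on |100>, and 0 on every other basis state.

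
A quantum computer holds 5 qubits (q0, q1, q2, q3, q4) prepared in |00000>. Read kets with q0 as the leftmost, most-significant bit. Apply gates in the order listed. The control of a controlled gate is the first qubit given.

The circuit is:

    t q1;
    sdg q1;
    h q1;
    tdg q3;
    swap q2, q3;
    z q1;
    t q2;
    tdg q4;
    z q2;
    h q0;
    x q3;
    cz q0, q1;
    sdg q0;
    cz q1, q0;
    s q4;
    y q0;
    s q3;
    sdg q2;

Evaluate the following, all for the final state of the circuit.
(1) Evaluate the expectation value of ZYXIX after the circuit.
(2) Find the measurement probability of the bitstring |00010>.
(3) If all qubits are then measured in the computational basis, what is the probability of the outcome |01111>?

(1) The expectation value of ZYXIX is 0.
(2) The probability of measuring |00010> is 1/4.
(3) A full measurement returns |01111> with probability 0.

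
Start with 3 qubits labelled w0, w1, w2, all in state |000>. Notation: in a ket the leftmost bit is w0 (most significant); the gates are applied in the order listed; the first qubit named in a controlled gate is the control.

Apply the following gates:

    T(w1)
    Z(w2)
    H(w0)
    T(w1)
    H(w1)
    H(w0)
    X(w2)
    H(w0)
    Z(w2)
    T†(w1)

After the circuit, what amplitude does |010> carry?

The amplitude on |010> is 0.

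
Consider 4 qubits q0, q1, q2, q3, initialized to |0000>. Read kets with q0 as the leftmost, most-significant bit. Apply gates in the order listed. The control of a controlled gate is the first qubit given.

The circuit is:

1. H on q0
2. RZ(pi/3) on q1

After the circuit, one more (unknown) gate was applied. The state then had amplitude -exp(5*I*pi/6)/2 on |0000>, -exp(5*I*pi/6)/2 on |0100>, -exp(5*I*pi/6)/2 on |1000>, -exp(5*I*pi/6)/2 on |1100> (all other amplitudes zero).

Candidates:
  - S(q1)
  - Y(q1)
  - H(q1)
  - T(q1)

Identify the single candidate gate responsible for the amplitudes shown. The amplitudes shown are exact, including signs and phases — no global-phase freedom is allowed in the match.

It was H(q1) that produced the state shown.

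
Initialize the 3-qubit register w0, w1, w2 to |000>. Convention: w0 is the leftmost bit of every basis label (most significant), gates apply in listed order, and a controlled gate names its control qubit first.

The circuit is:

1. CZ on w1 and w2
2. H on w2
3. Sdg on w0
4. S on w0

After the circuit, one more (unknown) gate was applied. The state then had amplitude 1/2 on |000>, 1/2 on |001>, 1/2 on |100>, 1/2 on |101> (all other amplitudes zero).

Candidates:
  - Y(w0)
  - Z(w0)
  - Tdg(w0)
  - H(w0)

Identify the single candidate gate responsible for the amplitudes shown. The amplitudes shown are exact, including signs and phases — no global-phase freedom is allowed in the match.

The unique candidate consistent with the amplitudes is H(w0).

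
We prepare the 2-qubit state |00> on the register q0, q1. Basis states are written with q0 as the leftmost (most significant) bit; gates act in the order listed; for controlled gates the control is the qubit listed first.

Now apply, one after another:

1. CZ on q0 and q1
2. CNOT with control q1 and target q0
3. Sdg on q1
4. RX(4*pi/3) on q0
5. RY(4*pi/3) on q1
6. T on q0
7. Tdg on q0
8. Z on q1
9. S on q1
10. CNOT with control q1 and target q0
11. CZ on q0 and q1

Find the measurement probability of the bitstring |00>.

Outcome |00> occurs with probability 1/16.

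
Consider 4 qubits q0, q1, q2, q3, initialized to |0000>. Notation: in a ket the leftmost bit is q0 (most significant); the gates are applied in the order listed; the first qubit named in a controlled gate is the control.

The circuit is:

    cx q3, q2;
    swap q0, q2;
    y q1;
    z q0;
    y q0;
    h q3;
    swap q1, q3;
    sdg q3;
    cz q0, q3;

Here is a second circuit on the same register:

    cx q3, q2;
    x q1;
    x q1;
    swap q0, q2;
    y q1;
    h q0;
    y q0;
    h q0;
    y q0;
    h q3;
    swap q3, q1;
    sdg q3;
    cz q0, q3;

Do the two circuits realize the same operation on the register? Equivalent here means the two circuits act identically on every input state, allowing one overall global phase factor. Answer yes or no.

No — the two circuits implement different unitaries, even allowing a global phase.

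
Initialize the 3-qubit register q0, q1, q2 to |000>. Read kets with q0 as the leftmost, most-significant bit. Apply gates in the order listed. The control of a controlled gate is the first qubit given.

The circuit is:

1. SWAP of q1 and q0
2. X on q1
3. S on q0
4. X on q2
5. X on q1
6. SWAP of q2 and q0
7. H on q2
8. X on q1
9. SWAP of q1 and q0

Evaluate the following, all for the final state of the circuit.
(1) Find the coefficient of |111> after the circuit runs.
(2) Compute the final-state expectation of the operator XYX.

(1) |111> carries amplitude sqrt(2)/2 in the final state.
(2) In the final state, XYX has expectation 0.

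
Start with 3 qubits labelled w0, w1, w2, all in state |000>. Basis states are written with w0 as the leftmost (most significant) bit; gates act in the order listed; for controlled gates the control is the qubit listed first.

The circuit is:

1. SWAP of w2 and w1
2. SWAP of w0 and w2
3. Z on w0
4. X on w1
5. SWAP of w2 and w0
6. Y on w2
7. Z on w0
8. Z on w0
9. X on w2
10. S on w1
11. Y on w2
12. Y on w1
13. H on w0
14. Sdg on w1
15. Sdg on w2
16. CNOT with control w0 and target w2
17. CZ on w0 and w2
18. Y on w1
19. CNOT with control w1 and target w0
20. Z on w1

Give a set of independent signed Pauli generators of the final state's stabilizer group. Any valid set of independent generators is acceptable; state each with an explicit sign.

The final state is stabilized by the group generated by +XIX, +ZIZ, -IZI; other independent generating sets are equally valid.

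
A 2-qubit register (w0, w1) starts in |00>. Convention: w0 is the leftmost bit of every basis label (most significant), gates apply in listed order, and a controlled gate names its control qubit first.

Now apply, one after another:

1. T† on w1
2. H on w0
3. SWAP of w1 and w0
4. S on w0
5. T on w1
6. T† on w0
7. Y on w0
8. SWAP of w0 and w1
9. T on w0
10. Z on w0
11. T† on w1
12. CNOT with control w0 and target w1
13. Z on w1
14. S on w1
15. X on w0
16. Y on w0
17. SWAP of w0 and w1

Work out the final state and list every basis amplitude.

The final amplitudes are 0 on |00>, sqrt(2)*exp(I*pi/4)/2 on |01>, -sqrt(2)*exp(I*pi/4)/2 on |10>, 0 on |11>.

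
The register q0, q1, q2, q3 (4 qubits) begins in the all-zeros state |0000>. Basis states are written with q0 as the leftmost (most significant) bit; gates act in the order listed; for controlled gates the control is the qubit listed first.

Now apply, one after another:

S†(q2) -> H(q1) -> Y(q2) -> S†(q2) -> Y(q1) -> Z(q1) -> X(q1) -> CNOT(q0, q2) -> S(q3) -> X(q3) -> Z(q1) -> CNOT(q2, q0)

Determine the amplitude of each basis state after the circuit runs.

The resulting statevector has amplitude -sqrt(2)*I/2 on |1011>, sqrt(2)*I/2 on |1111>, and 0 on every other basis state.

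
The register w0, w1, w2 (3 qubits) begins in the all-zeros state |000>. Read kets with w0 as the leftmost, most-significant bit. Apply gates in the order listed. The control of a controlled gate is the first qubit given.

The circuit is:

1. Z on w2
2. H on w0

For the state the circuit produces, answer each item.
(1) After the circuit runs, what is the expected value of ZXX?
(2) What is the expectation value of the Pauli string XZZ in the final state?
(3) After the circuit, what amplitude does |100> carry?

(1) In the final state, ZXX has expectation 0.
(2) In the final state, XZZ has expectation 1.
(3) |100> carries amplitude sqrt(2)/2 in the final state.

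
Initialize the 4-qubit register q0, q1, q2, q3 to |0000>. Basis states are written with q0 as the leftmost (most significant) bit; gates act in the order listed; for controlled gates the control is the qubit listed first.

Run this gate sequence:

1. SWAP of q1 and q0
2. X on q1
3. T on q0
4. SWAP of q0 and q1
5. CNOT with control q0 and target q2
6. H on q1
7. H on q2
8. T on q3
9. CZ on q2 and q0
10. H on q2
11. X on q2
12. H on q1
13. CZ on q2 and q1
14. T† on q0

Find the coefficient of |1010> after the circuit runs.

The amplitude on |1010> is exp(-I*pi/4).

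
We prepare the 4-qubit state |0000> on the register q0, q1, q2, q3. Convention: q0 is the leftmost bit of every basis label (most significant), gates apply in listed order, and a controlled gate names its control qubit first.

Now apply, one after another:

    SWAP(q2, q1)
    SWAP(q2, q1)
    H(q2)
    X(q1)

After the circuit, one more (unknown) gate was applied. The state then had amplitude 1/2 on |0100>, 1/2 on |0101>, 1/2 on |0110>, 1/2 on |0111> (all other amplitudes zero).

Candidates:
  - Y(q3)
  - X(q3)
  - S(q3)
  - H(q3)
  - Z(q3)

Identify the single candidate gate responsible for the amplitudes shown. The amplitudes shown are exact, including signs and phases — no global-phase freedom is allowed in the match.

The applied gate was H(q3). Key observation: the block from step 1 through step 2 cancels to the identity and can be dropped.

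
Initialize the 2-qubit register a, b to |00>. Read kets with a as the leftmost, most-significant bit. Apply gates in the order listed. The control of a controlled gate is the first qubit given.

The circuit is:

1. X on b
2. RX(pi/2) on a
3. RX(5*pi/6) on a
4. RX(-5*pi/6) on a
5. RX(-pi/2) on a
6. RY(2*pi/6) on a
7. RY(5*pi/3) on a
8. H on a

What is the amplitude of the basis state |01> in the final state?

The amplitude on |01> is -sqrt(2)/2. Key observation: gates 2-5 undo each other exactly, leaving only the rest of the circuit to track.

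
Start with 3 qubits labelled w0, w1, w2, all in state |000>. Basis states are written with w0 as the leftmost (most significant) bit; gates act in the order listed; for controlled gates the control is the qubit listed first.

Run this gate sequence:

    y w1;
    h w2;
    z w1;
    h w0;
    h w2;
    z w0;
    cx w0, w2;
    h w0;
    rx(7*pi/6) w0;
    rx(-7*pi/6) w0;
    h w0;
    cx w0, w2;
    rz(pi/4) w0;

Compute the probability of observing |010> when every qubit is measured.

A full measurement returns |010> with probability 1/2.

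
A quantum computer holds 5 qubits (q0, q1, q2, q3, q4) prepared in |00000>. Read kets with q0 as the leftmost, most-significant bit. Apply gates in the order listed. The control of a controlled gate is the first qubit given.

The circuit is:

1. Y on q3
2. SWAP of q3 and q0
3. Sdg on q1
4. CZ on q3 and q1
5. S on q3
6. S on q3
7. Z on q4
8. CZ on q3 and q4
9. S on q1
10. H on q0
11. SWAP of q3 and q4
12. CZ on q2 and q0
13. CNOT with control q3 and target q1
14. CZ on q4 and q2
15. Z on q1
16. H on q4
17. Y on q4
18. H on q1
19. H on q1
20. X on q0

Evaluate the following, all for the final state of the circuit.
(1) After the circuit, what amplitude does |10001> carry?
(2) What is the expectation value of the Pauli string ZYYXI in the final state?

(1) |10001> carries amplitude -1/2 in the final state.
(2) The expectation value of ZYYXI is 0.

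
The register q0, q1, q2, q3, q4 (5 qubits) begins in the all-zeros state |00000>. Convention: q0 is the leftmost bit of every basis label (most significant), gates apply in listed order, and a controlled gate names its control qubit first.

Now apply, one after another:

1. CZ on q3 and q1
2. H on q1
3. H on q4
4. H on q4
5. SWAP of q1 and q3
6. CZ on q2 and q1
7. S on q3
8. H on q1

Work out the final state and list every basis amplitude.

The final amplitudes are 1/2 on |00000>, I/2 on |00010>, 1/2 on |01000>, I/2 on |01010>, and 0 on every other basis state. Key observation: gates 3-4 undo each other exactly, leaving only the rest of the circuit to track.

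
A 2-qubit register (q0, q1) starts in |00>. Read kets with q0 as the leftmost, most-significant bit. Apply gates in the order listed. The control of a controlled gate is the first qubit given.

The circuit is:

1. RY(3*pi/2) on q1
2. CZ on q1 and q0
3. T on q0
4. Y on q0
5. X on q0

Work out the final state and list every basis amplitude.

The resulting statevector has amplitude -sqrt(2)*I/2 on |00>, sqrt(2)*I/2 on |01>, 0 on |10>, 0 on |11>.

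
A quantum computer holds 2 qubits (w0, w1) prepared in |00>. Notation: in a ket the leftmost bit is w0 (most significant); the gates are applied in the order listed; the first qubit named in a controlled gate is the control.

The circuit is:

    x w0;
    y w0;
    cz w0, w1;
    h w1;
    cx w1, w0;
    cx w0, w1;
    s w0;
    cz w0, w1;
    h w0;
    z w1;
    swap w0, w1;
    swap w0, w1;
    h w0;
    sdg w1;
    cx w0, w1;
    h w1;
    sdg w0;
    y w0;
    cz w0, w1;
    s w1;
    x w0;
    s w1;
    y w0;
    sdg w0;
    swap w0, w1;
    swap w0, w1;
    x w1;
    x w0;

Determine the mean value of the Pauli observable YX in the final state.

The observable YX averages to 1. Key observation: the block from step 25 through step 26 cancels to the identity and can be dropped.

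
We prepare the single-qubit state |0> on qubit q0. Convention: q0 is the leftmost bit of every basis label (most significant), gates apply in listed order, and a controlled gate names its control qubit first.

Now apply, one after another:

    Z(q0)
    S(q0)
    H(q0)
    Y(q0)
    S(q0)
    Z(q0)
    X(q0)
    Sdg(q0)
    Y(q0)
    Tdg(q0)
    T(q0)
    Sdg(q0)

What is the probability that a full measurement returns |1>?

Outcome |1> occurs with probability 1/2.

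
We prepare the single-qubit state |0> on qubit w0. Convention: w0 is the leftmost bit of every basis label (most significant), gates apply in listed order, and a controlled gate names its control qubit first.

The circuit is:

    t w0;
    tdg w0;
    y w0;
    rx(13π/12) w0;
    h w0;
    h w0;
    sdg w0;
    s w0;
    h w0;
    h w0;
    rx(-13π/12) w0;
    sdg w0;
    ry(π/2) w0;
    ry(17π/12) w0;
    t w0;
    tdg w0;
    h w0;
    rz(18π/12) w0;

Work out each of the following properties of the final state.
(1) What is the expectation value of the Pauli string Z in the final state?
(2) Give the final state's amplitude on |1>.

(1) The expectation value of Z is -sqrt(2)/4 + sqrt(6)/4. Key observation: steps 4-11 multiply out to the identity, so the circuit reduces to the remaining gates.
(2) The amplitude on |1> is (-sqrt(2 - sqrt(2))/4 + sqrt(3*sqrt(2) + 6)/4)*exp(3*I*pi/4).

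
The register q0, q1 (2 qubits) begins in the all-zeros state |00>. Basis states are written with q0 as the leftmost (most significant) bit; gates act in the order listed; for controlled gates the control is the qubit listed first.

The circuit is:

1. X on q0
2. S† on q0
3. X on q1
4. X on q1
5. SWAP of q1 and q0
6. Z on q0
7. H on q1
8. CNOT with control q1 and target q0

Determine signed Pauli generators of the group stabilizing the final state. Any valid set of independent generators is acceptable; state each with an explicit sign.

The stabilizer group can be generated by -XX, +ZZ, among other valid generating sets.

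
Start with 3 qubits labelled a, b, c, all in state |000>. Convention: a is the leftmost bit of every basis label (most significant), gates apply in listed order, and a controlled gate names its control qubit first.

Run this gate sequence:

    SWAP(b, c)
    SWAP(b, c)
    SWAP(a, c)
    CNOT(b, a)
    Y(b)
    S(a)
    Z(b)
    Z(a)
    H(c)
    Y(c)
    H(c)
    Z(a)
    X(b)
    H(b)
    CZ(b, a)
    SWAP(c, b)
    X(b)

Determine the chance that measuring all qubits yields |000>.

A full measurement returns |000> with probability 1/2. Key observation: the block from step 1 through step 2 cancels to the identity and can be dropped.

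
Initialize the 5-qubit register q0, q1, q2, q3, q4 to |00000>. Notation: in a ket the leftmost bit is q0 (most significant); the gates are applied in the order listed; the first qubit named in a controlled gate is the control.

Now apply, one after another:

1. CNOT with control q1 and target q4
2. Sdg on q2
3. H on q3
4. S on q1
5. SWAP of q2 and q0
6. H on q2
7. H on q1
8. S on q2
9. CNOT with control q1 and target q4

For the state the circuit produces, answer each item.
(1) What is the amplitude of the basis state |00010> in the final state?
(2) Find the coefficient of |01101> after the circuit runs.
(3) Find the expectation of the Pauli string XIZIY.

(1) The amplitude on |00010> is sqrt(2)/4.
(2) |01101> carries amplitude sqrt(2)*I/4 in the final state.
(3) The expectation value of XIZIY is 0.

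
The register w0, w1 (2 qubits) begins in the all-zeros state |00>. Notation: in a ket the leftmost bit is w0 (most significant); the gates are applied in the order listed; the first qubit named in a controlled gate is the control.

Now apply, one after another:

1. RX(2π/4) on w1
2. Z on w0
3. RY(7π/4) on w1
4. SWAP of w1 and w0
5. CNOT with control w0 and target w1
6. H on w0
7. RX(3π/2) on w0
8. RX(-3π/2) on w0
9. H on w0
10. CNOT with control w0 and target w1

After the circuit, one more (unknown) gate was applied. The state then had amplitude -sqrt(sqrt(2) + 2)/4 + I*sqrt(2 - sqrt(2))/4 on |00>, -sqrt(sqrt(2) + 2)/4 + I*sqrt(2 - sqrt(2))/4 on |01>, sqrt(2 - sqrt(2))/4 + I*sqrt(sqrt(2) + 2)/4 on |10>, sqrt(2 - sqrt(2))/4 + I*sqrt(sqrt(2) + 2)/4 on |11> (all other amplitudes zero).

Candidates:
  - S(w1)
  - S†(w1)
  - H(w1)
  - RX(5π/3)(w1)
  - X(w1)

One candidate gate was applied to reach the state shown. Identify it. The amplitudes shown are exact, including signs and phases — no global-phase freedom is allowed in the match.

It was H(w1) that produced the state shown. Key observation: steps 5-10 multiply out to the identity, so the circuit reduces to the remaining gates.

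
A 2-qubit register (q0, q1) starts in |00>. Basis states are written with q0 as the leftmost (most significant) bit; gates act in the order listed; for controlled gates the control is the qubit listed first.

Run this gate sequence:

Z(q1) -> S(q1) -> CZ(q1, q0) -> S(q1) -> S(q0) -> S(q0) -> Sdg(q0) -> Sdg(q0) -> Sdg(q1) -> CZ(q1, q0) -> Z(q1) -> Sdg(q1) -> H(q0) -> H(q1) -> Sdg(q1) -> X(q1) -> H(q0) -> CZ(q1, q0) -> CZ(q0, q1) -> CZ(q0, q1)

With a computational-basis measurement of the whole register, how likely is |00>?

A full measurement returns |00> with probability 1/2. Key observation: gates 3-10 undo each other exactly, leaving only the rest of the circuit to track.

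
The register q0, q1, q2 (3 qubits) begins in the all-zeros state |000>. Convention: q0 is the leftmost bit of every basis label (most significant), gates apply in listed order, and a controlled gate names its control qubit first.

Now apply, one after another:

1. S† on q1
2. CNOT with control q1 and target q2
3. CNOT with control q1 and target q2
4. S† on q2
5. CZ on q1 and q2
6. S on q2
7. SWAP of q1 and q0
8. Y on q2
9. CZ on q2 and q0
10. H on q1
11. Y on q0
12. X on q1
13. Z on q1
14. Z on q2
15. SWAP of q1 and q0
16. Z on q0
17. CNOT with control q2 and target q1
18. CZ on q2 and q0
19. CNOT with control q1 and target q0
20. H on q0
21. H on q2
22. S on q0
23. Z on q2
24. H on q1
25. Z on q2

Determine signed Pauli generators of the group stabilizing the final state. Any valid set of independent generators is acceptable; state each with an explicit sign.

The final state is stabilized by the group generated by +IXI, -IIX, -ZII; other independent generating sets are equally valid.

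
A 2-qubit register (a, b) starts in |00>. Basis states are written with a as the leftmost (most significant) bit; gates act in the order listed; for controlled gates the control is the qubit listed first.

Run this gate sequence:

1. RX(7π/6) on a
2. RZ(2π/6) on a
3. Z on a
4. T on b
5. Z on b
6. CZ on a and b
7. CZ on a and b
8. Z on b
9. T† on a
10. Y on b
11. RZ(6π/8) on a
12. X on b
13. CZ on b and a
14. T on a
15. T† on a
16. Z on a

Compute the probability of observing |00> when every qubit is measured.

A full measurement returns |00> with probability 1/2 - sqrt(3)/4. Key observation: the block from step 5 through step 8 cancels to the identity and can be dropped.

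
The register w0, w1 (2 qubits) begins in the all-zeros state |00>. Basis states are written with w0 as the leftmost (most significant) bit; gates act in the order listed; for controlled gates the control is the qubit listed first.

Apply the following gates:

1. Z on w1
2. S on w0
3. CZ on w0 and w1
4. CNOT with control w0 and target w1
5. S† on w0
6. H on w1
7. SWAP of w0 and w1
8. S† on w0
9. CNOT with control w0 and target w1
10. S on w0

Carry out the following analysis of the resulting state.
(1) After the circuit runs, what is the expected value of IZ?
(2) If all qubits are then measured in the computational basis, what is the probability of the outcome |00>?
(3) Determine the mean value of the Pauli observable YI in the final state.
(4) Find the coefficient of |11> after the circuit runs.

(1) The expectation value of IZ is 0.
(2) Outcome |00> occurs with probability 1/2.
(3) In the final state, YI has expectation 0.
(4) |11> carries amplitude sqrt(2)/2 in the final state.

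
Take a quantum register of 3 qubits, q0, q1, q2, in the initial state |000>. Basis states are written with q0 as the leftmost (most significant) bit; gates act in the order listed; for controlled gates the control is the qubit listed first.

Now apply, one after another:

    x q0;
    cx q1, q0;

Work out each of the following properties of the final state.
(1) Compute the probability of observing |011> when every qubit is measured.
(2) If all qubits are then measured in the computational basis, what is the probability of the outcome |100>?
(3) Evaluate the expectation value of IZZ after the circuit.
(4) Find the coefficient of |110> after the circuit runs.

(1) A full measurement returns |011> with probability 0.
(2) The probability of measuring |100> is 1.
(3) The expectation value of IZZ is 1.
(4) The amplitude on |110> is 0.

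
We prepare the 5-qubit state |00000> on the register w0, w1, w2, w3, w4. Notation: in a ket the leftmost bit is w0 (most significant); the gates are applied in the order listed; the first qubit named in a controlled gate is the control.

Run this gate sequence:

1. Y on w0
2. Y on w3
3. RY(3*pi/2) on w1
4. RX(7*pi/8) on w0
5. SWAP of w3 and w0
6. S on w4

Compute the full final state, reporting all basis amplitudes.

The final amplitudes are -sqrt(2)*I*cos(pi/16)/2 on |10000>, sqrt(2)*sin(pi/16)/2 on |10010>, sqrt(2)*I*cos(pi/16)/2 on |11000>, -sqrt(2)*sin(pi/16)/2 on |11010>, and 0 on every other basis state.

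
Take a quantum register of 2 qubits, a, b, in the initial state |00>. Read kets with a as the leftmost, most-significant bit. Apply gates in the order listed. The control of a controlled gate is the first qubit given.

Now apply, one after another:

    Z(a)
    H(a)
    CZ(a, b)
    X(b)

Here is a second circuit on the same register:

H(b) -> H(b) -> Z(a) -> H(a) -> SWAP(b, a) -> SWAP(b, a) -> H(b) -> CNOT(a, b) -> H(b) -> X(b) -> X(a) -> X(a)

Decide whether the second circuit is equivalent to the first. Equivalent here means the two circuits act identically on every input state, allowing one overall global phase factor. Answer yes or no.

Yes — the two circuits implement the same unitary up to a global phase.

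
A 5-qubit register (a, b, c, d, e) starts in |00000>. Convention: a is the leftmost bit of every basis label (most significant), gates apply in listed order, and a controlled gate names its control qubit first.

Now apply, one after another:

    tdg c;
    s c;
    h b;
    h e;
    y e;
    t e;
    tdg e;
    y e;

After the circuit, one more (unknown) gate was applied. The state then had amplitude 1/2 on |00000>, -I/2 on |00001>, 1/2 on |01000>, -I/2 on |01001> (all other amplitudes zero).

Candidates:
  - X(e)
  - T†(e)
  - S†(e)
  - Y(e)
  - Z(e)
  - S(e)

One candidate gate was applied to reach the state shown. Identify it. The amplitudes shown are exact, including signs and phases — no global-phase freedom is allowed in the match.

It was S†(e) that produced the state shown. Key observation: gates 5-8 undo each other exactly, leaving only the rest of the circuit to track.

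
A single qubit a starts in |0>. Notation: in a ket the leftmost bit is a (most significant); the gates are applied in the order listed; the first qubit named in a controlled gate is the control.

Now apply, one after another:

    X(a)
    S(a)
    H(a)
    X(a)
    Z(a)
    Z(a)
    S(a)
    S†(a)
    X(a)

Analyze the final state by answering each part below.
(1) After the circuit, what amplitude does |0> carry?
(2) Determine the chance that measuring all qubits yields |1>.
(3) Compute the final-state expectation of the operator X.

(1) The amplitude on |0> is sqrt(2)*I/2.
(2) Outcome |1> occurs with probability 1/2.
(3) In the final state, X has expectation -1.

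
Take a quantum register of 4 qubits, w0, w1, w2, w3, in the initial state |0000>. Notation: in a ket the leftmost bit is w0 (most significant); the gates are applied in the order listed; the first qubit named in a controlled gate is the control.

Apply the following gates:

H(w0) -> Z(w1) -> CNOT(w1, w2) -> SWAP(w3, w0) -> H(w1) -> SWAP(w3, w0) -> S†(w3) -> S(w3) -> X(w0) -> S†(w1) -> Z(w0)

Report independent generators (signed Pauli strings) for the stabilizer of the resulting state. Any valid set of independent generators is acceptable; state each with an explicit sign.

The stabilizer group can be generated by -XIII, -IYII, +IIZI, +IIIZ, among other valid generating sets.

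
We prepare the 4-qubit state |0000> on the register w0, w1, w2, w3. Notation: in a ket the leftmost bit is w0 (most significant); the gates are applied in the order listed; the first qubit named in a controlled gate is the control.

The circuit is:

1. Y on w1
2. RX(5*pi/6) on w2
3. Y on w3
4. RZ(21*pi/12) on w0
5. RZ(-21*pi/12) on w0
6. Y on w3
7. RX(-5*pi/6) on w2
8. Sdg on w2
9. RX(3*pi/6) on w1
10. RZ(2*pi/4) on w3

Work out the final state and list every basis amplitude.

The resulting statevector has amplitude -sqrt(2)*exp(3*I*pi/4)/2 on |0000>, sqrt(2)*exp(I*pi/4)/2 on |0100>, and 0 on every other basis state.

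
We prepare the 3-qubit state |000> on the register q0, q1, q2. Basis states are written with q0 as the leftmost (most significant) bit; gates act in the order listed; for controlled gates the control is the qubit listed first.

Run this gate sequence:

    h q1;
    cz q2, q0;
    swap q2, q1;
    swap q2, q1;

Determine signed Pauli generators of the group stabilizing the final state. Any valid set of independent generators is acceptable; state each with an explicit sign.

The final state is stabilized by the group generated by +IXI, +ZII, +IIZ; other independent generating sets are equally valid. Key observation: gates 3-4 undo each other exactly, leaving only the rest of the circuit to track.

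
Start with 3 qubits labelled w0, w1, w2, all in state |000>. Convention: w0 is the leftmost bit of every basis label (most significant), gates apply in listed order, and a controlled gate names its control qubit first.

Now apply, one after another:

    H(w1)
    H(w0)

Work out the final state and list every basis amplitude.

The final amplitudes are 1/2 on |000>, 0 on |001>, 1/2 on |010>, 0 on |011>, 1/2 on |100>, 0 on |101>, 1/2 on |110>, 0 on |111>.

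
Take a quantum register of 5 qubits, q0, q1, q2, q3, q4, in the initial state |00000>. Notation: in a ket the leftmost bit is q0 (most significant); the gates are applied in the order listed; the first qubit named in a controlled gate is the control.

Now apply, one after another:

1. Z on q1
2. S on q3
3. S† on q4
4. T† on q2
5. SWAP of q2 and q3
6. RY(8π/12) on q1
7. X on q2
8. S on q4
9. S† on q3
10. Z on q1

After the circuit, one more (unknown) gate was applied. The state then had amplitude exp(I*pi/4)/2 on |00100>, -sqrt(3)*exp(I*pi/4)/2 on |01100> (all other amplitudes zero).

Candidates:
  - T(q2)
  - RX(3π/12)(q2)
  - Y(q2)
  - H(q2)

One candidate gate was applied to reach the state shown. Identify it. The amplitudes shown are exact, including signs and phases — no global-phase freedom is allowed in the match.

The applied gate was T(q2).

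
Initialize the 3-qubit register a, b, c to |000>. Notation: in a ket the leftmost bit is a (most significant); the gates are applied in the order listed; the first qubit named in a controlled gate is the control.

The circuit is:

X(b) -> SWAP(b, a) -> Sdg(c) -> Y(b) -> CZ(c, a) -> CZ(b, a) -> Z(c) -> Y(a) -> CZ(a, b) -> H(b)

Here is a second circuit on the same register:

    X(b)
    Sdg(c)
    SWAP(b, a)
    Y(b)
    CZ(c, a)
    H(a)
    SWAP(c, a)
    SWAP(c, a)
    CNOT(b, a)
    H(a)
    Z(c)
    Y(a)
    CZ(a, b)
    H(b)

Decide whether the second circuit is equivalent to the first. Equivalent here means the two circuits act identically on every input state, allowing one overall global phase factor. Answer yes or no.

Yes — the two circuits implement the same unitary up to a global phase.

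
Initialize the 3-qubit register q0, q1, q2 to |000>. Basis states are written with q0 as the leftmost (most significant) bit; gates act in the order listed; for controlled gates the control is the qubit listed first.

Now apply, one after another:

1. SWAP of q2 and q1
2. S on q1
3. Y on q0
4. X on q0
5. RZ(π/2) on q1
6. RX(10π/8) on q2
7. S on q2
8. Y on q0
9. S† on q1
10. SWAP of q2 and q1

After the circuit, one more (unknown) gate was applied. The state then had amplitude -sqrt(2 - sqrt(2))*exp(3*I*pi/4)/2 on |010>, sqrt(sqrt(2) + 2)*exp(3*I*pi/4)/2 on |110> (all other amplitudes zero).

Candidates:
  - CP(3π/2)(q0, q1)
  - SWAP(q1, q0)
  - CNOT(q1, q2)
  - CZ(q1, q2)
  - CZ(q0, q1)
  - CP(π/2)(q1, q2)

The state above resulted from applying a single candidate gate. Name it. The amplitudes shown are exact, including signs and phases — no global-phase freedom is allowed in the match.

The applied gate was SWAP(q1, q0).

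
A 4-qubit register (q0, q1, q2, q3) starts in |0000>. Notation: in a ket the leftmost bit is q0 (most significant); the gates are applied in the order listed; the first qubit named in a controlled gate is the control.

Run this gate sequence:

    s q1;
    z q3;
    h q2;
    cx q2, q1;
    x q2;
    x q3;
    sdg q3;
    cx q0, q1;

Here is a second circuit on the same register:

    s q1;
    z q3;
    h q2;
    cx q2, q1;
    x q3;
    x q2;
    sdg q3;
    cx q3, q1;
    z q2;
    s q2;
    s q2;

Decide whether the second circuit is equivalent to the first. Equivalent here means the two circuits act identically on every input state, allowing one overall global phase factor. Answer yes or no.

No: there is an input state on which the two circuits produce genuinely different outputs (not merely differing by a phase).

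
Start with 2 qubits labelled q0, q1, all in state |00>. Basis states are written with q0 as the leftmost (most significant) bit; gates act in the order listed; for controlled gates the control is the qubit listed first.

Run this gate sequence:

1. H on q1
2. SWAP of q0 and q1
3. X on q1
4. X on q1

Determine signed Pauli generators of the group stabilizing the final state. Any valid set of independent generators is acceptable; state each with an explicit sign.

One valid set of independent stabilizer generators is +XI, +IZ (any independent generating set of the same group is equally correct).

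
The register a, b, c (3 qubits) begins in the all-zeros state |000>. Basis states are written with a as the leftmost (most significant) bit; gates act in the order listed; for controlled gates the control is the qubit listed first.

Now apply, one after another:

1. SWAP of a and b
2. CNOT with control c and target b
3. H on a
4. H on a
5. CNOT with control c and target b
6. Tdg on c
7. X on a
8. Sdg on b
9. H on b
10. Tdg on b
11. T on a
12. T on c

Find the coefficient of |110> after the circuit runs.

|110> carries amplitude sqrt(2)/2 in the final state.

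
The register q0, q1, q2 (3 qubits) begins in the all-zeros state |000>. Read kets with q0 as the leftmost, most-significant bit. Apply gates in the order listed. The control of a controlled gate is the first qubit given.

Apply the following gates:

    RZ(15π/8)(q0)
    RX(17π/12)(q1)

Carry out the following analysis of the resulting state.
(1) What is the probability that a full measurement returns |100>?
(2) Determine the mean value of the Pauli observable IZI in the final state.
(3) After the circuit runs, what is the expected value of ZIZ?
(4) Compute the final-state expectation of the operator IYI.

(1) The probability of measuring |100> is 0.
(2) The observable IZI averages to -sqrt(6)/4 + sqrt(2)/4.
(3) The expectation value of ZIZ is 1.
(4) The expectation value of IYI is sqrt(2)/4 + sqrt(6)/4.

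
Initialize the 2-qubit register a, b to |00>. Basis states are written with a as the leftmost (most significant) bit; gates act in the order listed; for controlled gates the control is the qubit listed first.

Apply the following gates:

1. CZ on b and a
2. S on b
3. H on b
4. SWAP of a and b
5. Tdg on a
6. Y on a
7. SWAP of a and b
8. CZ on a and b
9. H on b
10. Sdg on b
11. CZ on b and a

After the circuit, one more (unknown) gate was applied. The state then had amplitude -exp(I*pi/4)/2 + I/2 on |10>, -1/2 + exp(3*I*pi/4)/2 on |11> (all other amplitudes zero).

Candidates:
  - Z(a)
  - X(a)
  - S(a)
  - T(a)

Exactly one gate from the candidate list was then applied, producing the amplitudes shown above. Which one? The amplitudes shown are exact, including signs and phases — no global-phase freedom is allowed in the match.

The applied gate was X(a).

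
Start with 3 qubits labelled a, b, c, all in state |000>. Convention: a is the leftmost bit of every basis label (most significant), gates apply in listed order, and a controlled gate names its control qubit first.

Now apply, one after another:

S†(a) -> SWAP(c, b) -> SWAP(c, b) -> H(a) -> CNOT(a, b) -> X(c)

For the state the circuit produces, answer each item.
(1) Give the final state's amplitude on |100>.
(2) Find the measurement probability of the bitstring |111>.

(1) The final state's coefficient on |100> equals 0. Key observation: steps 2-3 multiply out to the identity, so the circuit reduces to the remaining gates.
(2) Outcome |111> occurs with probability 1/2.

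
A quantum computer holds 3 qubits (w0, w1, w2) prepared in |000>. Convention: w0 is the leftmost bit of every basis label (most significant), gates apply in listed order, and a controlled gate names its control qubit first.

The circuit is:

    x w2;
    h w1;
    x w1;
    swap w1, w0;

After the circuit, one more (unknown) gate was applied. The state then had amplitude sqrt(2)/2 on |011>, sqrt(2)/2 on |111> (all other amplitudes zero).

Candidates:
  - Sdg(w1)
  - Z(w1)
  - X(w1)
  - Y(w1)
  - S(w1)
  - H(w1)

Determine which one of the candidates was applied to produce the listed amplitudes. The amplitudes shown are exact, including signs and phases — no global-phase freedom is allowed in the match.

It was X(w1) that produced the state shown.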